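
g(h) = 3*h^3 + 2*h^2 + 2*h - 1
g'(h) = 9*h^2 + 4*h + 2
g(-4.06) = -176.92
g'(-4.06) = 134.11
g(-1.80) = -15.62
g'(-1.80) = 23.96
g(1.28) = 11.13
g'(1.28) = 21.87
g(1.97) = 33.64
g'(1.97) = 44.81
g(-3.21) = -86.04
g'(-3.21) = 81.90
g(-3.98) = -166.41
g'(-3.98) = 128.64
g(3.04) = 107.85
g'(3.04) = 97.33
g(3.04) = 107.85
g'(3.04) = 97.33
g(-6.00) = -589.00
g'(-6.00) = 302.00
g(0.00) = -1.00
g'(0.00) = 2.00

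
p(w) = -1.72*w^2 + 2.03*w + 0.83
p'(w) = 2.03 - 3.44*w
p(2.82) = -7.12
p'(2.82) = -7.67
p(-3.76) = -31.12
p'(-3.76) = 14.96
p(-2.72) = -17.42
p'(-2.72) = 11.39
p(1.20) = 0.79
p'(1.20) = -2.10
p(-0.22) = 0.30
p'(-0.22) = 2.79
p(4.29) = -22.12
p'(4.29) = -12.73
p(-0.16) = 0.46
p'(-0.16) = 2.58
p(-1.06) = -3.25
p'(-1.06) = 5.68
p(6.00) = -48.91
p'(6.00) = -18.61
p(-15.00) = -416.62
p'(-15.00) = 53.63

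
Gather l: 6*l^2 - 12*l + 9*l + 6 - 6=6*l^2 - 3*l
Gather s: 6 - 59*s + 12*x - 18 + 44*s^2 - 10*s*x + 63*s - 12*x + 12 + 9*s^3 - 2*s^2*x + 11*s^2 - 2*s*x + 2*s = 9*s^3 + s^2*(55 - 2*x) + s*(6 - 12*x)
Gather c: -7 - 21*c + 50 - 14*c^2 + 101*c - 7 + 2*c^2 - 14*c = -12*c^2 + 66*c + 36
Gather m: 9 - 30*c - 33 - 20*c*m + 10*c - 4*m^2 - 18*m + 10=-20*c - 4*m^2 + m*(-20*c - 18) - 14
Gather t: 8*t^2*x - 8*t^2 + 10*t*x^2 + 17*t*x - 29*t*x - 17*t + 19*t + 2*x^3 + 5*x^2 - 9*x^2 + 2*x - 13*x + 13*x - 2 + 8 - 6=t^2*(8*x - 8) + t*(10*x^2 - 12*x + 2) + 2*x^3 - 4*x^2 + 2*x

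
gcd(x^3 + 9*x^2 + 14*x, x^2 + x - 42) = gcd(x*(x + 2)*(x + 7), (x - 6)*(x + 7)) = x + 7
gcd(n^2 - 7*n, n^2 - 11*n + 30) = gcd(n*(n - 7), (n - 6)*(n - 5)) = 1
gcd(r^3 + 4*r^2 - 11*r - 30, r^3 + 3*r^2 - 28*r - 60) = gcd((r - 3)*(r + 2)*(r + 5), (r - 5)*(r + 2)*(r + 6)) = r + 2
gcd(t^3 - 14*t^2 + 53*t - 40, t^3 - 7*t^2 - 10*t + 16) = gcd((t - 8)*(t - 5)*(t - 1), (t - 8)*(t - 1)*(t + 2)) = t^2 - 9*t + 8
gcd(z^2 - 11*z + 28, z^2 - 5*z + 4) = z - 4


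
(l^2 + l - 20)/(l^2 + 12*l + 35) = (l - 4)/(l + 7)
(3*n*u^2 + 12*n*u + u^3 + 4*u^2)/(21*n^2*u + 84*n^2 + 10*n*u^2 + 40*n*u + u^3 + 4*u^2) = u/(7*n + u)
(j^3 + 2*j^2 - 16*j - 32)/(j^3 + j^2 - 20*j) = (j^2 + 6*j + 8)/(j*(j + 5))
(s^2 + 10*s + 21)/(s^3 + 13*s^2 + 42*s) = (s + 3)/(s*(s + 6))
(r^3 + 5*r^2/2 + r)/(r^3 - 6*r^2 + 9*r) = (r^2 + 5*r/2 + 1)/(r^2 - 6*r + 9)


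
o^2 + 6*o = o*(o + 6)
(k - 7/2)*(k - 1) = k^2 - 9*k/2 + 7/2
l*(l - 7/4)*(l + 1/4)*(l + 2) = l^4 + l^3/2 - 55*l^2/16 - 7*l/8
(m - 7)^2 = m^2 - 14*m + 49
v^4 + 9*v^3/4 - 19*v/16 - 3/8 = (v - 3/4)*(v + 1/2)^2*(v + 2)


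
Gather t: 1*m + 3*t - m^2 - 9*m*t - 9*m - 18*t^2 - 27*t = -m^2 - 8*m - 18*t^2 + t*(-9*m - 24)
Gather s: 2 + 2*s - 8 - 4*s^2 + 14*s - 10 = -4*s^2 + 16*s - 16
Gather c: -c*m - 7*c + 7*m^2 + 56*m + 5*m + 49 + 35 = c*(-m - 7) + 7*m^2 + 61*m + 84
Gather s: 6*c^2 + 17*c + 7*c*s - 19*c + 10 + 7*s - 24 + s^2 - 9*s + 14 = 6*c^2 - 2*c + s^2 + s*(7*c - 2)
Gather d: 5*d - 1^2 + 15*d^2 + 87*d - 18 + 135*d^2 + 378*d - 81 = 150*d^2 + 470*d - 100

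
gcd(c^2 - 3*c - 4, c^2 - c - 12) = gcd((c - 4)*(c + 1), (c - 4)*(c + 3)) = c - 4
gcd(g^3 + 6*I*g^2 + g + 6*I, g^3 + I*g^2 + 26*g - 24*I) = g^2 + 5*I*g + 6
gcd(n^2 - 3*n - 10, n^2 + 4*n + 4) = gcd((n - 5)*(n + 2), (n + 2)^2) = n + 2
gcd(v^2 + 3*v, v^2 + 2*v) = v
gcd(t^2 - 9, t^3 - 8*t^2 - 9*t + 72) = t^2 - 9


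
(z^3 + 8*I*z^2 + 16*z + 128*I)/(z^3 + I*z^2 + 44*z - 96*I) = (z + 4*I)/(z - 3*I)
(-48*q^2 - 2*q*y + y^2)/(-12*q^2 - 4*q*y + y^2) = (48*q^2 + 2*q*y - y^2)/(12*q^2 + 4*q*y - y^2)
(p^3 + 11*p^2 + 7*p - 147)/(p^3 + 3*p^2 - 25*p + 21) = (p + 7)/(p - 1)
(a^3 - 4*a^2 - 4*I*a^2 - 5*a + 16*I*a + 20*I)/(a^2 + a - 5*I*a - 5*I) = (a^2 - a*(5 + 4*I) + 20*I)/(a - 5*I)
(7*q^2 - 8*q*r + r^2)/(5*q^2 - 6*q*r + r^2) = (7*q - r)/(5*q - r)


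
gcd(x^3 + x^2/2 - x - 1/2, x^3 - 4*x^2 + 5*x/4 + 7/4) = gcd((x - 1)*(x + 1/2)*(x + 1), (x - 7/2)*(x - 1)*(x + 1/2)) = x^2 - x/2 - 1/2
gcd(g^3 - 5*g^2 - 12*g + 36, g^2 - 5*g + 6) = g - 2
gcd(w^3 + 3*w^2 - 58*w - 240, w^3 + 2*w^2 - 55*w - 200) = w^2 - 3*w - 40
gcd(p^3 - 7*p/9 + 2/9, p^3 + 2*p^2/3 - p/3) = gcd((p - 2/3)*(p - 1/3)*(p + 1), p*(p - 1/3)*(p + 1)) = p^2 + 2*p/3 - 1/3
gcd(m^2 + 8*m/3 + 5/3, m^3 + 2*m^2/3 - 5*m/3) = m + 5/3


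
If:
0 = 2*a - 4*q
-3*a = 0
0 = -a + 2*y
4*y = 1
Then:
No Solution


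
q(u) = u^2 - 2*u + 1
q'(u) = 2*u - 2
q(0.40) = 0.36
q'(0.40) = -1.20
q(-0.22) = 1.49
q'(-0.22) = -2.44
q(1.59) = 0.35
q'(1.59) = 1.18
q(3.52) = 6.35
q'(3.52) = 5.04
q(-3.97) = 24.70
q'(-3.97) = -9.94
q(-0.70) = 2.89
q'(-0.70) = -3.40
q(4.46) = 11.97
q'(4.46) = 6.92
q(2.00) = 1.00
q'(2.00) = 2.00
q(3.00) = 4.00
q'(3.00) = 4.00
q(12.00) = 121.00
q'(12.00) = 22.00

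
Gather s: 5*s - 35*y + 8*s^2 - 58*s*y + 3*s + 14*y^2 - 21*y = 8*s^2 + s*(8 - 58*y) + 14*y^2 - 56*y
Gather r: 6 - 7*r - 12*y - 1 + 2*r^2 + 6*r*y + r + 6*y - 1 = 2*r^2 + r*(6*y - 6) - 6*y + 4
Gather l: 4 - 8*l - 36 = -8*l - 32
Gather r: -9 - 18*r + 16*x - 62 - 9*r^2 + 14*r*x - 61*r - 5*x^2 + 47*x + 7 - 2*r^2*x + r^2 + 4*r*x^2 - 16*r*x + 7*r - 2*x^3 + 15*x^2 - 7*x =r^2*(-2*x - 8) + r*(4*x^2 - 2*x - 72) - 2*x^3 + 10*x^2 + 56*x - 64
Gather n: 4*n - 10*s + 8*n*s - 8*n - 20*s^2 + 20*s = n*(8*s - 4) - 20*s^2 + 10*s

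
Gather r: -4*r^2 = -4*r^2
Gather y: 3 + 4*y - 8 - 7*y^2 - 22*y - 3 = -7*y^2 - 18*y - 8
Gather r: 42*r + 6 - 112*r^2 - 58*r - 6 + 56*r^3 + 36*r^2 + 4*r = 56*r^3 - 76*r^2 - 12*r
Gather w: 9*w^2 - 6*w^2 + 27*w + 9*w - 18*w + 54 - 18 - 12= 3*w^2 + 18*w + 24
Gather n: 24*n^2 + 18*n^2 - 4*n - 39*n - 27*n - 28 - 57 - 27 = 42*n^2 - 70*n - 112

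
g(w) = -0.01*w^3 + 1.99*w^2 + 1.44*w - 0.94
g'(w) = -0.03*w^2 + 3.98*w + 1.44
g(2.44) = 14.28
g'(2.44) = 10.97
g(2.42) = 14.06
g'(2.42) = 10.90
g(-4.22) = 29.17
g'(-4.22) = -15.89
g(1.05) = 2.75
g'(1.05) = 5.59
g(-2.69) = 9.78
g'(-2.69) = -9.48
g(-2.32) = 6.56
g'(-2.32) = -7.96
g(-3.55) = 19.47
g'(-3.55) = -13.07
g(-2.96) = 12.49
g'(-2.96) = -10.60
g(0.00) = -0.94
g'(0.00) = 1.44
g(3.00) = 21.02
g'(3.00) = 13.11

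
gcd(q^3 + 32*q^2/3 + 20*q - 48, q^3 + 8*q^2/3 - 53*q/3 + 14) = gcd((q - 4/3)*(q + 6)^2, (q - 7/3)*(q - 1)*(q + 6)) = q + 6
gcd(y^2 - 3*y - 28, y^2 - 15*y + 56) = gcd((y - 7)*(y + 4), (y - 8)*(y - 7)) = y - 7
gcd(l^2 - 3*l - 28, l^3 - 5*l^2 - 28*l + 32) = l + 4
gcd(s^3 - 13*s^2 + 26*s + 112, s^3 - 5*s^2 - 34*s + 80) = s - 8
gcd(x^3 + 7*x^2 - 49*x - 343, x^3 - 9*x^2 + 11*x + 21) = x - 7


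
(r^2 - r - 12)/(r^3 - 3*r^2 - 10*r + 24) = 1/(r - 2)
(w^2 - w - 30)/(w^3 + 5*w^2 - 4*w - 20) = (w - 6)/(w^2 - 4)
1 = 1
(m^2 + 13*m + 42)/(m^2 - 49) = (m + 6)/(m - 7)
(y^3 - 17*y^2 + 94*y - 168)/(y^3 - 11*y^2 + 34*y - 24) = (y - 7)/(y - 1)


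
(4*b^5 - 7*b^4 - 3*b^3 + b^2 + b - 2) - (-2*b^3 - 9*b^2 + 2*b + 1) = 4*b^5 - 7*b^4 - b^3 + 10*b^2 - b - 3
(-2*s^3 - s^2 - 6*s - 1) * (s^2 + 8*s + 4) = -2*s^5 - 17*s^4 - 22*s^3 - 53*s^2 - 32*s - 4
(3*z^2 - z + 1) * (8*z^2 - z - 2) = 24*z^4 - 11*z^3 + 3*z^2 + z - 2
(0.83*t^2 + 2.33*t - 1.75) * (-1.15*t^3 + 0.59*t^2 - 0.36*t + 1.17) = -0.9545*t^5 - 2.1898*t^4 + 3.0884*t^3 - 0.9002*t^2 + 3.3561*t - 2.0475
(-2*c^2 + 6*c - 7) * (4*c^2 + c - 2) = -8*c^4 + 22*c^3 - 18*c^2 - 19*c + 14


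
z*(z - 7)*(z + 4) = z^3 - 3*z^2 - 28*z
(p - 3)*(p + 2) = p^2 - p - 6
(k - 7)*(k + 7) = k^2 - 49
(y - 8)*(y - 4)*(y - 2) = y^3 - 14*y^2 + 56*y - 64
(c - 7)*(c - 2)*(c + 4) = c^3 - 5*c^2 - 22*c + 56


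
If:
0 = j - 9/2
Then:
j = 9/2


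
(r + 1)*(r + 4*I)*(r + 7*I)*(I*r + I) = I*r^4 - 11*r^3 + 2*I*r^3 - 22*r^2 - 27*I*r^2 - 11*r - 56*I*r - 28*I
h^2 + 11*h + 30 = (h + 5)*(h + 6)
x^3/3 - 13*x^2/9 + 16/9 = (x/3 + 1/3)*(x - 4)*(x - 4/3)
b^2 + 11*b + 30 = (b + 5)*(b + 6)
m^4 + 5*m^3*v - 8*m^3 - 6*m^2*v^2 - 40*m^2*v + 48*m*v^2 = m*(m - 8)*(m - v)*(m + 6*v)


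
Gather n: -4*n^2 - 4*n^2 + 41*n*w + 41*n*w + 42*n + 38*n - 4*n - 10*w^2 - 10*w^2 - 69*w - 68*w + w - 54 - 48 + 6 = -8*n^2 + n*(82*w + 76) - 20*w^2 - 136*w - 96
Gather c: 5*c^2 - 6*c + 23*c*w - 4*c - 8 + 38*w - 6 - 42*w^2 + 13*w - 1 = 5*c^2 + c*(23*w - 10) - 42*w^2 + 51*w - 15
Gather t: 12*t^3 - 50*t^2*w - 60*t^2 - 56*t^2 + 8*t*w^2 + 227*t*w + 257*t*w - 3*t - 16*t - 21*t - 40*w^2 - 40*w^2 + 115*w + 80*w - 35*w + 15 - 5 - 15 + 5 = 12*t^3 + t^2*(-50*w - 116) + t*(8*w^2 + 484*w - 40) - 80*w^2 + 160*w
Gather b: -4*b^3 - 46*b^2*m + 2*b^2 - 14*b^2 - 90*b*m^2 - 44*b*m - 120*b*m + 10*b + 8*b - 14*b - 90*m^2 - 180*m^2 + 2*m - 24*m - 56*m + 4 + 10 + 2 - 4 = -4*b^3 + b^2*(-46*m - 12) + b*(-90*m^2 - 164*m + 4) - 270*m^2 - 78*m + 12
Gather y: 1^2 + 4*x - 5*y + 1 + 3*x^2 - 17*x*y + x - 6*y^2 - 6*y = 3*x^2 + 5*x - 6*y^2 + y*(-17*x - 11) + 2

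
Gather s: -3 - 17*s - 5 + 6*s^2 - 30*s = 6*s^2 - 47*s - 8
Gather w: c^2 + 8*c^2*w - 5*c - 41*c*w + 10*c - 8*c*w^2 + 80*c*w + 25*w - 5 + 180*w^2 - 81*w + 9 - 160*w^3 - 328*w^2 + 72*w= c^2 + 5*c - 160*w^3 + w^2*(-8*c - 148) + w*(8*c^2 + 39*c + 16) + 4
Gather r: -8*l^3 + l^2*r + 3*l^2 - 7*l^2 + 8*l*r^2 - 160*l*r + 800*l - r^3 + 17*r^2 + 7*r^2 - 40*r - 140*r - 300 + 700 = -8*l^3 - 4*l^2 + 800*l - r^3 + r^2*(8*l + 24) + r*(l^2 - 160*l - 180) + 400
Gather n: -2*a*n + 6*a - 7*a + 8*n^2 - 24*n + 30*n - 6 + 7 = -a + 8*n^2 + n*(6 - 2*a) + 1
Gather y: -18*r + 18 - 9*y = -18*r - 9*y + 18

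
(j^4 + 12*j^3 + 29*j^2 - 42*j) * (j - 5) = j^5 + 7*j^4 - 31*j^3 - 187*j^2 + 210*j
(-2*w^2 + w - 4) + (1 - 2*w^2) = -4*w^2 + w - 3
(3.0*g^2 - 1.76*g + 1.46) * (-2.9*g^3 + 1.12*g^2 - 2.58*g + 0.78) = -8.7*g^5 + 8.464*g^4 - 13.9452*g^3 + 8.516*g^2 - 5.1396*g + 1.1388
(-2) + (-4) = -6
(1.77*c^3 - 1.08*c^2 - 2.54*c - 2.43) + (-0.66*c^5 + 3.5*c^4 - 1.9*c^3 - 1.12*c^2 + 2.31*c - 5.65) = -0.66*c^5 + 3.5*c^4 - 0.13*c^3 - 2.2*c^2 - 0.23*c - 8.08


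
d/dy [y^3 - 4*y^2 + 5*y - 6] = 3*y^2 - 8*y + 5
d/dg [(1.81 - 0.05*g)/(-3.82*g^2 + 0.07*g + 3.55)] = (-0.191*g^2 + 13.8284*g - 0.3042)/(14.5924*g^4 - 0.5348*g^3 - 27.1171*g^2 + 0.497*g + 12.6025)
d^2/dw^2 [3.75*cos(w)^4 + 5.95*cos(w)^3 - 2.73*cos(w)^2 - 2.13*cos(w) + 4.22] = -60.0*cos(w)^4 - 53.55*cos(w)^3 + 55.92*cos(w)^2 + 37.83*cos(w) - 5.46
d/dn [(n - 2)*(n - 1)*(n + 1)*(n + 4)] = 4*n^3 + 6*n^2 - 18*n - 2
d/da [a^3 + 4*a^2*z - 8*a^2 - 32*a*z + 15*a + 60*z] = 3*a^2 + 8*a*z - 16*a - 32*z + 15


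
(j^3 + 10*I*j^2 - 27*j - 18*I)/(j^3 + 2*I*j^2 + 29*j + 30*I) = (j + 3*I)/(j - 5*I)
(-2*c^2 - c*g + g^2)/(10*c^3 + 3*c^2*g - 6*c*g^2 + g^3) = -1/(5*c - g)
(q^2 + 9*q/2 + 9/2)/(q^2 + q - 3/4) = 2*(q + 3)/(2*q - 1)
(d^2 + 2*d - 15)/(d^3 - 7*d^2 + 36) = (d + 5)/(d^2 - 4*d - 12)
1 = 1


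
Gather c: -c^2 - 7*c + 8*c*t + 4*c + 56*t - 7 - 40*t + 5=-c^2 + c*(8*t - 3) + 16*t - 2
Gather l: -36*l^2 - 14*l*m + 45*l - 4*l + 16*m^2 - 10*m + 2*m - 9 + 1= -36*l^2 + l*(41 - 14*m) + 16*m^2 - 8*m - 8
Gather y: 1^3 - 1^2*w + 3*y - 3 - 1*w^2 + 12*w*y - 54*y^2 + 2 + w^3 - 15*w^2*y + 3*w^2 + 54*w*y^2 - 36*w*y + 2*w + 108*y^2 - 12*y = w^3 + 2*w^2 + w + y^2*(54*w + 54) + y*(-15*w^2 - 24*w - 9)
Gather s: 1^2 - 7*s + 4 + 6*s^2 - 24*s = 6*s^2 - 31*s + 5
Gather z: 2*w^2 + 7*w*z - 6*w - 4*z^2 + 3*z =2*w^2 - 6*w - 4*z^2 + z*(7*w + 3)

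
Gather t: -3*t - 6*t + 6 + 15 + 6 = 27 - 9*t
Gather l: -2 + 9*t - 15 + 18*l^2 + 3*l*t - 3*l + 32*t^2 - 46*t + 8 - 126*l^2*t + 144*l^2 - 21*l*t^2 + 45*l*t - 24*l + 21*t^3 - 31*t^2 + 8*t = l^2*(162 - 126*t) + l*(-21*t^2 + 48*t - 27) + 21*t^3 + t^2 - 29*t - 9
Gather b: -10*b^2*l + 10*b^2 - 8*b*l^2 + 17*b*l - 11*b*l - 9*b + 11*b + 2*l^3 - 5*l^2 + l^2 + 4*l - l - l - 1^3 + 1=b^2*(10 - 10*l) + b*(-8*l^2 + 6*l + 2) + 2*l^3 - 4*l^2 + 2*l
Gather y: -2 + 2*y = 2*y - 2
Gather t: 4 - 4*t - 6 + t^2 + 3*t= t^2 - t - 2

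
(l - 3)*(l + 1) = l^2 - 2*l - 3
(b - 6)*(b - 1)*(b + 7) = b^3 - 43*b + 42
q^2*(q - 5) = q^3 - 5*q^2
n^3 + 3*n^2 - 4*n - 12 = (n - 2)*(n + 2)*(n + 3)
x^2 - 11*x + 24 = (x - 8)*(x - 3)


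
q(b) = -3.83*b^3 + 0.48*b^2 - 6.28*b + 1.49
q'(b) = -11.49*b^2 + 0.96*b - 6.28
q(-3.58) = 205.86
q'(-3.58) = -156.98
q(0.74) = -4.45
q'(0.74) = -11.86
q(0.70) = -3.98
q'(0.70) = -11.24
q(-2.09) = 51.68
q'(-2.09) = -58.48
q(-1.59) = 28.08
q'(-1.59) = -36.85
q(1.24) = -12.86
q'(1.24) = -22.76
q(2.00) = -39.79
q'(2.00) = -50.32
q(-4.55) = 400.77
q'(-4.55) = -248.52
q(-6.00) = 883.73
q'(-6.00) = -425.68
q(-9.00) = 2888.96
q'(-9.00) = -945.61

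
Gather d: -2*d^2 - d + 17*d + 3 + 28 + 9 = -2*d^2 + 16*d + 40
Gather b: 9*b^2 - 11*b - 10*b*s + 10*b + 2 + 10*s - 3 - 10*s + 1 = 9*b^2 + b*(-10*s - 1)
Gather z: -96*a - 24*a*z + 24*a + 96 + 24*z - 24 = -72*a + z*(24 - 24*a) + 72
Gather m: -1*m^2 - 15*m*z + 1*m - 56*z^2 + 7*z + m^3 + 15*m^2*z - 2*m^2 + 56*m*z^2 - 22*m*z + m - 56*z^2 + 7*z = m^3 + m^2*(15*z - 3) + m*(56*z^2 - 37*z + 2) - 112*z^2 + 14*z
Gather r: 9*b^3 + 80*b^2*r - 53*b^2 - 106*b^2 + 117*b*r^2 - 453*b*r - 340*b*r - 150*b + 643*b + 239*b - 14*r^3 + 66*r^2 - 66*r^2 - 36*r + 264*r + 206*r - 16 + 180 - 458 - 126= 9*b^3 - 159*b^2 + 117*b*r^2 + 732*b - 14*r^3 + r*(80*b^2 - 793*b + 434) - 420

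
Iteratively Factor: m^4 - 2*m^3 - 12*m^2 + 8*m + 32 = (m + 2)*(m^3 - 4*m^2 - 4*m + 16) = (m + 2)^2*(m^2 - 6*m + 8) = (m - 4)*(m + 2)^2*(m - 2)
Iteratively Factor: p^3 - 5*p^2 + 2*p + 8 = (p - 4)*(p^2 - p - 2) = (p - 4)*(p + 1)*(p - 2)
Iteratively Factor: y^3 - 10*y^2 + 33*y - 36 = (y - 4)*(y^2 - 6*y + 9) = (y - 4)*(y - 3)*(y - 3)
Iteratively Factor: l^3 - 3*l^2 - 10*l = (l)*(l^2 - 3*l - 10) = l*(l - 5)*(l + 2)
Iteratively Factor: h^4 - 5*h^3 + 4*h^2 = (h - 4)*(h^3 - h^2) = h*(h - 4)*(h^2 - h) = h^2*(h - 4)*(h - 1)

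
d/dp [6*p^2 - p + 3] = 12*p - 1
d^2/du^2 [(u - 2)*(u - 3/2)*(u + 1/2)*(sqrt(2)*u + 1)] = 12*sqrt(2)*u^2 - 18*sqrt(2)*u + 6*u - 6 + 5*sqrt(2)/2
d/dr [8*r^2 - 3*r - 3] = 16*r - 3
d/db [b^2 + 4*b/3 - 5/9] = 2*b + 4/3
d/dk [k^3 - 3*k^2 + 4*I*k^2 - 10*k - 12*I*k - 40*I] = 3*k^2 + k*(-6 + 8*I) - 10 - 12*I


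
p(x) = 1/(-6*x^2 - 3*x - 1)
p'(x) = (12*x + 3)/(-6*x^2 - 3*x - 1)^2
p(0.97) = -0.10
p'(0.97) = 0.16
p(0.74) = -0.15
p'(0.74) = 0.28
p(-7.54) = -0.00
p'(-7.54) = -0.00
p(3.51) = -0.01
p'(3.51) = 0.01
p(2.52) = -0.02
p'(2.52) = 0.02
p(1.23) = -0.07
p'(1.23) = 0.09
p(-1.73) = -0.07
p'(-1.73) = -0.09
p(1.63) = -0.05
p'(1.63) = 0.05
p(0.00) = -1.00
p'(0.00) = 3.00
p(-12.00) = 0.00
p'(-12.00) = 0.00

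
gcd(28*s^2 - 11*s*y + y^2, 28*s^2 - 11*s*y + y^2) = 28*s^2 - 11*s*y + y^2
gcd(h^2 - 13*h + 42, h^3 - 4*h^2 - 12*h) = h - 6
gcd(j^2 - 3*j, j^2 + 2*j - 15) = j - 3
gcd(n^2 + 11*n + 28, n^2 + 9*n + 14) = n + 7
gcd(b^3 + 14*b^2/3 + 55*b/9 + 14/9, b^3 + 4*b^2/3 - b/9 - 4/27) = b + 1/3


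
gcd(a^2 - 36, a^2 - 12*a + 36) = a - 6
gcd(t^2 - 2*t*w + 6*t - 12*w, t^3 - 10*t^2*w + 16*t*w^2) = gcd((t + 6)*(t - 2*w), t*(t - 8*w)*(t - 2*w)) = t - 2*w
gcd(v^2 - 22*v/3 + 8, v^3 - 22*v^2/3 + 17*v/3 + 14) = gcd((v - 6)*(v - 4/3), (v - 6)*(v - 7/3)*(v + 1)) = v - 6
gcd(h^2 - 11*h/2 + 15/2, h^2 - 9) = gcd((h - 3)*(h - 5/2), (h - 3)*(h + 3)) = h - 3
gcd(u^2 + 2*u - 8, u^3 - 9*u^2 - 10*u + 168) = u + 4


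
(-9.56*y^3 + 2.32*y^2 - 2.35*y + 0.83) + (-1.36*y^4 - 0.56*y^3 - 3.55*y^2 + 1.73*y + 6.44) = -1.36*y^4 - 10.12*y^3 - 1.23*y^2 - 0.62*y + 7.27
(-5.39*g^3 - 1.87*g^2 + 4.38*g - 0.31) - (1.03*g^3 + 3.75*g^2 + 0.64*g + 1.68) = -6.42*g^3 - 5.62*g^2 + 3.74*g - 1.99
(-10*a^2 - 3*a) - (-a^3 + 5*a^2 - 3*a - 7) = a^3 - 15*a^2 + 7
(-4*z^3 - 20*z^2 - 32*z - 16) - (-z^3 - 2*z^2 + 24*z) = -3*z^3 - 18*z^2 - 56*z - 16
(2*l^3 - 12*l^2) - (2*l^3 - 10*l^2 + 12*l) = -2*l^2 - 12*l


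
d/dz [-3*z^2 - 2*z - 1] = -6*z - 2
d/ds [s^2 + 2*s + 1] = 2*s + 2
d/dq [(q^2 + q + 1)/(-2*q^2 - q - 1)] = q*(q + 2)/(4*q^4 + 4*q^3 + 5*q^2 + 2*q + 1)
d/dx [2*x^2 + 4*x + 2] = 4*x + 4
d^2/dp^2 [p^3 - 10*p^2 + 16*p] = 6*p - 20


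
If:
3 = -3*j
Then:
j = -1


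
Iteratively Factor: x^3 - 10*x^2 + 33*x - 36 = (x - 3)*(x^2 - 7*x + 12) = (x - 3)^2*(x - 4)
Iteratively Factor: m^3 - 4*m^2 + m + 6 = (m - 3)*(m^2 - m - 2) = (m - 3)*(m + 1)*(m - 2)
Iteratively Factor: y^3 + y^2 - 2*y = (y + 2)*(y^2 - y) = (y - 1)*(y + 2)*(y)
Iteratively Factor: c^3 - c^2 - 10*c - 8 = (c - 4)*(c^2 + 3*c + 2) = (c - 4)*(c + 2)*(c + 1)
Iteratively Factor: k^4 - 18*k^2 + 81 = (k + 3)*(k^3 - 3*k^2 - 9*k + 27) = (k + 3)^2*(k^2 - 6*k + 9) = (k - 3)*(k + 3)^2*(k - 3)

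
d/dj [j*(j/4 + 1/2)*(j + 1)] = 3*j^2/4 + 3*j/2 + 1/2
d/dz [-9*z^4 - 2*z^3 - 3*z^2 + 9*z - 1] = -36*z^3 - 6*z^2 - 6*z + 9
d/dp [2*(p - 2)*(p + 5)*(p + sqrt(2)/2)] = 6*p^2 + 2*sqrt(2)*p + 12*p - 20 + 3*sqrt(2)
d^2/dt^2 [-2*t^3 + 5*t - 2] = -12*t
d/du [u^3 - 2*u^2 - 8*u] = 3*u^2 - 4*u - 8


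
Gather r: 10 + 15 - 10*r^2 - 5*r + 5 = -10*r^2 - 5*r + 30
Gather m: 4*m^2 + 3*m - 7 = 4*m^2 + 3*m - 7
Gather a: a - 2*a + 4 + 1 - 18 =-a - 13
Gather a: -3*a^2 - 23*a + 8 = -3*a^2 - 23*a + 8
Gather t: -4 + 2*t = 2*t - 4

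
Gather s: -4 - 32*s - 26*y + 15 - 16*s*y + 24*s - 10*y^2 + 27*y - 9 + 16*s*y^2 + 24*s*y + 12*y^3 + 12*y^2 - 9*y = s*(16*y^2 + 8*y - 8) + 12*y^3 + 2*y^2 - 8*y + 2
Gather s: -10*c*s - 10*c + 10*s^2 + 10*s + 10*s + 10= -10*c + 10*s^2 + s*(20 - 10*c) + 10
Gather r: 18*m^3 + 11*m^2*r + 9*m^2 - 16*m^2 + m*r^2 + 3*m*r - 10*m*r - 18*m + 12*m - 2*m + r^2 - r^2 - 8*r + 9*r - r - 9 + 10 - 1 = 18*m^3 - 7*m^2 + m*r^2 - 8*m + r*(11*m^2 - 7*m)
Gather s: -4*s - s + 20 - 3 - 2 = 15 - 5*s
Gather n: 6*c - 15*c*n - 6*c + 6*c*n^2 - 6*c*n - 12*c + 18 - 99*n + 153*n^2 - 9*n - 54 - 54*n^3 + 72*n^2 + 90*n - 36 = -12*c - 54*n^3 + n^2*(6*c + 225) + n*(-21*c - 18) - 72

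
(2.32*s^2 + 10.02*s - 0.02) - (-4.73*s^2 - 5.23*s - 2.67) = 7.05*s^2 + 15.25*s + 2.65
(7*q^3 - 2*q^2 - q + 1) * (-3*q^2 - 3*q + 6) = -21*q^5 - 15*q^4 + 51*q^3 - 12*q^2 - 9*q + 6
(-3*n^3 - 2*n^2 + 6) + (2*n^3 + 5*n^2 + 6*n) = -n^3 + 3*n^2 + 6*n + 6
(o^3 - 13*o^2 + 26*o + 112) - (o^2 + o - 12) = o^3 - 14*o^2 + 25*o + 124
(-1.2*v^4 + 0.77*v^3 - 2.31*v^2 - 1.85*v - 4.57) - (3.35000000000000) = -1.2*v^4 + 0.77*v^3 - 2.31*v^2 - 1.85*v - 7.92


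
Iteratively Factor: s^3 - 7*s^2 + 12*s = (s - 4)*(s^2 - 3*s) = s*(s - 4)*(s - 3)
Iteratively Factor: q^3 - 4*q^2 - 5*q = (q - 5)*(q^2 + q) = q*(q - 5)*(q + 1)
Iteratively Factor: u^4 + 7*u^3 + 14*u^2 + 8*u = (u + 1)*(u^3 + 6*u^2 + 8*u) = (u + 1)*(u + 4)*(u^2 + 2*u) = (u + 1)*(u + 2)*(u + 4)*(u)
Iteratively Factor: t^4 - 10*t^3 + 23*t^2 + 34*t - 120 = (t - 4)*(t^3 - 6*t^2 - t + 30) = (t - 4)*(t + 2)*(t^2 - 8*t + 15) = (t - 5)*(t - 4)*(t + 2)*(t - 3)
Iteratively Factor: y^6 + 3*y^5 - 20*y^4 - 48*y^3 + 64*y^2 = (y - 4)*(y^5 + 7*y^4 + 8*y^3 - 16*y^2) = (y - 4)*(y + 4)*(y^4 + 3*y^3 - 4*y^2) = y*(y - 4)*(y + 4)*(y^3 + 3*y^2 - 4*y) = y*(y - 4)*(y + 4)^2*(y^2 - y) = y*(y - 4)*(y - 1)*(y + 4)^2*(y)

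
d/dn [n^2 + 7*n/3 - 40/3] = 2*n + 7/3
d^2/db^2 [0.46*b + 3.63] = 0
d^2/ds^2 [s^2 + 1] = 2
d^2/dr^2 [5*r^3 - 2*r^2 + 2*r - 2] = 30*r - 4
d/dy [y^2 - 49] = 2*y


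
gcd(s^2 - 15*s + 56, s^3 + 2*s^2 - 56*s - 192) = s - 8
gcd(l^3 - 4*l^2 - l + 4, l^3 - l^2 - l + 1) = l^2 - 1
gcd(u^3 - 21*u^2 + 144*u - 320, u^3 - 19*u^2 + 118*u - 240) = u^2 - 13*u + 40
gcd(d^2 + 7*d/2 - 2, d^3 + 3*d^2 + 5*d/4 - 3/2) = d - 1/2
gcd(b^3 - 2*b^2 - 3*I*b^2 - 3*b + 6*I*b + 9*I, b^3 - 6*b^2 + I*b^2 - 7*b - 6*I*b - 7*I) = b + 1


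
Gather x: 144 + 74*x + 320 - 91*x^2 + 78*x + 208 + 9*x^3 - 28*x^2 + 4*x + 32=9*x^3 - 119*x^2 + 156*x + 704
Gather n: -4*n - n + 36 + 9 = 45 - 5*n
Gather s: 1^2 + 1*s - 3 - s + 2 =0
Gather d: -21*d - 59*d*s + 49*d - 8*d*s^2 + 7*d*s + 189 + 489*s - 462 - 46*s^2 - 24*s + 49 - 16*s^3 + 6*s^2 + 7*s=d*(-8*s^2 - 52*s + 28) - 16*s^3 - 40*s^2 + 472*s - 224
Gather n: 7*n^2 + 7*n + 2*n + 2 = 7*n^2 + 9*n + 2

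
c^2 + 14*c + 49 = (c + 7)^2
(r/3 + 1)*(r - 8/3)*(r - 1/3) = r^3/3 - 73*r/27 + 8/9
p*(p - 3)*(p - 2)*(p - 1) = p^4 - 6*p^3 + 11*p^2 - 6*p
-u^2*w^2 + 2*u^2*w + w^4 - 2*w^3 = w*(-u + w)*(u + w)*(w - 2)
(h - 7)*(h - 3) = h^2 - 10*h + 21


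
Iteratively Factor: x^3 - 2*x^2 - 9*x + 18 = (x - 3)*(x^2 + x - 6) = (x - 3)*(x + 3)*(x - 2)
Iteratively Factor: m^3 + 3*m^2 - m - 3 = (m + 1)*(m^2 + 2*m - 3) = (m - 1)*(m + 1)*(m + 3)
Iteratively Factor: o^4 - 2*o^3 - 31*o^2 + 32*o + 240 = (o - 5)*(o^3 + 3*o^2 - 16*o - 48) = (o - 5)*(o - 4)*(o^2 + 7*o + 12) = (o - 5)*(o - 4)*(o + 3)*(o + 4)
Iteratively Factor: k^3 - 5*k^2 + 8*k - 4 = (k - 2)*(k^2 - 3*k + 2) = (k - 2)^2*(k - 1)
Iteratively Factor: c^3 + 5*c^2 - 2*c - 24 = (c + 4)*(c^2 + c - 6) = (c + 3)*(c + 4)*(c - 2)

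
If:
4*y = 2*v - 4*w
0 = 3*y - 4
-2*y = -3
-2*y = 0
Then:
No Solution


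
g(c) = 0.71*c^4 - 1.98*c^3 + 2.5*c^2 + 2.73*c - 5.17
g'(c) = 2.84*c^3 - 5.94*c^2 + 5.0*c + 2.73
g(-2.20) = 38.64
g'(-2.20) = -67.26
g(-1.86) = 19.64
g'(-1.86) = -45.40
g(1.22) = -0.14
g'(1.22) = 5.15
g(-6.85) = 2293.07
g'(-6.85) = -1223.07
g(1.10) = -0.74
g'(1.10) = 4.82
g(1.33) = 0.45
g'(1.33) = 5.55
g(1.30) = 0.28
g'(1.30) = 5.43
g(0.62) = -2.88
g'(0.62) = 4.22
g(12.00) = 11688.71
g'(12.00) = 4114.89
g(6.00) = 593.69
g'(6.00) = 432.33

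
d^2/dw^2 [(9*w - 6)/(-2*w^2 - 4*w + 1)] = 12*(-8*(w + 1)^2*(3*w - 2) + (9*w + 4)*(2*w^2 + 4*w - 1))/(2*w^2 + 4*w - 1)^3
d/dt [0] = 0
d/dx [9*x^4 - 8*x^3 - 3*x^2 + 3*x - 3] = 36*x^3 - 24*x^2 - 6*x + 3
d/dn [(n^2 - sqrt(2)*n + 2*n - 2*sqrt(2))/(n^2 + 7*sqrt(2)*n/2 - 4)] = (-4*n^2 + 9*sqrt(2)*n^2 - 16*n + 8*sqrt(2)*n + 8*sqrt(2) + 12)/(2*n^4 + 14*sqrt(2)*n^3 + 33*n^2 - 56*sqrt(2)*n + 32)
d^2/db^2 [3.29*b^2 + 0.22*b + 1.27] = 6.58000000000000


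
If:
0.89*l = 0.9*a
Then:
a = 0.988888888888889*l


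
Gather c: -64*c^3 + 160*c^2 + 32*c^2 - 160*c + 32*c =-64*c^3 + 192*c^2 - 128*c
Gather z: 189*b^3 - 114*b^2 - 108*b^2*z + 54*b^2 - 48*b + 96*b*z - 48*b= 189*b^3 - 60*b^2 - 96*b + z*(-108*b^2 + 96*b)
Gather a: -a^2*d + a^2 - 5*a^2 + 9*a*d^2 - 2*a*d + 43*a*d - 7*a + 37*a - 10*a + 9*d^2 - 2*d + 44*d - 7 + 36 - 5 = a^2*(-d - 4) + a*(9*d^2 + 41*d + 20) + 9*d^2 + 42*d + 24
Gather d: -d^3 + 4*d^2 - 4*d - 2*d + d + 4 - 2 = -d^3 + 4*d^2 - 5*d + 2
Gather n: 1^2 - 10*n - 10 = -10*n - 9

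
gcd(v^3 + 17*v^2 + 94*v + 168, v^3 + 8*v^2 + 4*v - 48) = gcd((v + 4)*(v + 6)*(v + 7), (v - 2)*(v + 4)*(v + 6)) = v^2 + 10*v + 24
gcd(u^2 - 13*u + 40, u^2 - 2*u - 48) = u - 8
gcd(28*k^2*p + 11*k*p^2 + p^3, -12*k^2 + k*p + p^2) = 4*k + p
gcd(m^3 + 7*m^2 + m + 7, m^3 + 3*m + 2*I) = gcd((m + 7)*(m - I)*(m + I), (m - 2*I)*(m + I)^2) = m + I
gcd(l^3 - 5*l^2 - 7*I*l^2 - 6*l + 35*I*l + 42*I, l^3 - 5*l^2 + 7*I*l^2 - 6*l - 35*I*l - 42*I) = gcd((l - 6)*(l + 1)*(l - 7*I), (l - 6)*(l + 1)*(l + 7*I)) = l^2 - 5*l - 6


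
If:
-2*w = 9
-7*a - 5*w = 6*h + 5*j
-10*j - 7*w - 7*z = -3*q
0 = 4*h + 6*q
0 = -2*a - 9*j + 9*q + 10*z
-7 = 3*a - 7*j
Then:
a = 1211/446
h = -1089/892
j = 965/446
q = 363/446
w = -9/2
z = 392/223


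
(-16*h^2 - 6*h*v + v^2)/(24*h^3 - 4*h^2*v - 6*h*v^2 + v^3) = (-8*h + v)/(12*h^2 - 8*h*v + v^2)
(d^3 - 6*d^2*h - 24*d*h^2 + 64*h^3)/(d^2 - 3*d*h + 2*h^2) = (d^2 - 4*d*h - 32*h^2)/(d - h)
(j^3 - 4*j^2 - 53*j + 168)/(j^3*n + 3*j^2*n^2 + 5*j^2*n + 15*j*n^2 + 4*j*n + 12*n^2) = (j^3 - 4*j^2 - 53*j + 168)/(n*(j^3 + 3*j^2*n + 5*j^2 + 15*j*n + 4*j + 12*n))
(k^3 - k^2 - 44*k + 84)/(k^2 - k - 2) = (k^2 + k - 42)/(k + 1)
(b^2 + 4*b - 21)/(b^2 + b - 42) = (b - 3)/(b - 6)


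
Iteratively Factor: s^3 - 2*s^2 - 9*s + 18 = (s - 3)*(s^2 + s - 6) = (s - 3)*(s + 3)*(s - 2)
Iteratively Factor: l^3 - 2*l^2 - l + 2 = (l - 1)*(l^2 - l - 2) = (l - 2)*(l - 1)*(l + 1)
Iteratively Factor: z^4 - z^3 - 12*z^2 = (z)*(z^3 - z^2 - 12*z) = z*(z - 4)*(z^2 + 3*z) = z*(z - 4)*(z + 3)*(z)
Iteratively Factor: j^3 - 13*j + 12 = (j - 1)*(j^2 + j - 12) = (j - 3)*(j - 1)*(j + 4)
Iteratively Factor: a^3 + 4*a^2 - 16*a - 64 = (a - 4)*(a^2 + 8*a + 16) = (a - 4)*(a + 4)*(a + 4)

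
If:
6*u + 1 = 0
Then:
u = -1/6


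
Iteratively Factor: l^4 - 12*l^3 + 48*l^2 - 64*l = (l - 4)*(l^3 - 8*l^2 + 16*l) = (l - 4)^2*(l^2 - 4*l) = l*(l - 4)^2*(l - 4)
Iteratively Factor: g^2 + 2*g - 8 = (g + 4)*(g - 2)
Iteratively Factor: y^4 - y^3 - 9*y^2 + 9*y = (y - 3)*(y^3 + 2*y^2 - 3*y) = (y - 3)*(y - 1)*(y^2 + 3*y) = y*(y - 3)*(y - 1)*(y + 3)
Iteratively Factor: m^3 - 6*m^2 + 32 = (m - 4)*(m^2 - 2*m - 8) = (m - 4)^2*(m + 2)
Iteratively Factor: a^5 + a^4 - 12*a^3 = (a + 4)*(a^4 - 3*a^3) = a*(a + 4)*(a^3 - 3*a^2) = a*(a - 3)*(a + 4)*(a^2) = a^2*(a - 3)*(a + 4)*(a)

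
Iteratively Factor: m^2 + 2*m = (m)*(m + 2)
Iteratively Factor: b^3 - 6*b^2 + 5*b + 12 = (b - 3)*(b^2 - 3*b - 4) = (b - 4)*(b - 3)*(b + 1)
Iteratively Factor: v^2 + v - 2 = (v + 2)*(v - 1)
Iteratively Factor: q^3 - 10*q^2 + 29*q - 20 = (q - 5)*(q^2 - 5*q + 4) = (q - 5)*(q - 1)*(q - 4)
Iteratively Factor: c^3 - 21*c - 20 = (c + 1)*(c^2 - c - 20) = (c + 1)*(c + 4)*(c - 5)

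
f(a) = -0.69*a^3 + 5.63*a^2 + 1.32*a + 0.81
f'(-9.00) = -267.69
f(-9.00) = 947.97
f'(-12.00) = -431.88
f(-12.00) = 1988.01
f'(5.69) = -1.63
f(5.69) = 63.49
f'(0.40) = 5.49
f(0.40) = 2.19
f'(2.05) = 15.70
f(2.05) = 21.23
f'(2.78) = 16.63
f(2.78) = 33.17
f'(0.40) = 5.49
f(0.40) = 2.19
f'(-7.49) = -199.14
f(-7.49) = 596.70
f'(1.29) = 12.40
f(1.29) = 10.40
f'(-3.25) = -57.14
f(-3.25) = 79.67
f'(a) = -2.07*a^2 + 11.26*a + 1.32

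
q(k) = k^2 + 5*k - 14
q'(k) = 2*k + 5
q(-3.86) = -18.40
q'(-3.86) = -2.72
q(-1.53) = -19.31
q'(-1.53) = 1.94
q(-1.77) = -19.72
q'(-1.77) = 1.46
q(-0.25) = -15.19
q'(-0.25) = 4.50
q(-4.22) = -17.29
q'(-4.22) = -3.44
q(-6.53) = -4.01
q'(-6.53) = -8.06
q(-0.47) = -16.13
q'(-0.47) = 4.06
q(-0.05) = -14.25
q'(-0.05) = 4.90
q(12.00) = 190.00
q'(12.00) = 29.00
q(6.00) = 52.00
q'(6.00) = 17.00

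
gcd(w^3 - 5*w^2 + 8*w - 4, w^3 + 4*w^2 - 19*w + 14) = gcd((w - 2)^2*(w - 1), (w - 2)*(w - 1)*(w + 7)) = w^2 - 3*w + 2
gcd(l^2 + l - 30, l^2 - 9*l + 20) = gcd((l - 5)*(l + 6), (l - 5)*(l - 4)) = l - 5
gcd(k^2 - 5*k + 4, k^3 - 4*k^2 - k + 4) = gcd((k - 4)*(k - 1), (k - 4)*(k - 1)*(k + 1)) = k^2 - 5*k + 4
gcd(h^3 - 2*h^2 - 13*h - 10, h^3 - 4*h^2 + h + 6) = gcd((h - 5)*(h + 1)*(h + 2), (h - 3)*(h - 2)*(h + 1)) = h + 1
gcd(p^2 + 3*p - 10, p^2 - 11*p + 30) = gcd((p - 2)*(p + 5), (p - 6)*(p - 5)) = 1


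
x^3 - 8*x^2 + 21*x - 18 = (x - 3)^2*(x - 2)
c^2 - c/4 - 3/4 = (c - 1)*(c + 3/4)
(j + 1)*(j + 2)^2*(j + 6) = j^4 + 11*j^3 + 38*j^2 + 52*j + 24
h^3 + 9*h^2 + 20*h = h*(h + 4)*(h + 5)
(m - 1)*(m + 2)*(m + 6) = m^3 + 7*m^2 + 4*m - 12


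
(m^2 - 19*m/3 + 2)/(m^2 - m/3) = (m - 6)/m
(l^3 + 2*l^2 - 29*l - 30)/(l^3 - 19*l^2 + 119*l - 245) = (l^2 + 7*l + 6)/(l^2 - 14*l + 49)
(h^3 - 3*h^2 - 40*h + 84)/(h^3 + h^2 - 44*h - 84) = (h - 2)/(h + 2)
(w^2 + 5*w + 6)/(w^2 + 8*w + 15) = (w + 2)/(w + 5)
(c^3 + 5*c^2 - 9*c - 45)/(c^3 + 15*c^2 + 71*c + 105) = (c - 3)/(c + 7)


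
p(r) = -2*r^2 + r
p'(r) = 1 - 4*r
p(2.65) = -11.40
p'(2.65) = -9.60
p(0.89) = -0.69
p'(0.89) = -2.56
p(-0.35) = -0.60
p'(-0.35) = 2.40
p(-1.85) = -8.70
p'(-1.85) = 8.40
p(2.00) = -6.00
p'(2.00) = -7.00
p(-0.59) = -1.29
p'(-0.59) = 3.36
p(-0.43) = -0.80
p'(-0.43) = 2.72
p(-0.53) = -1.09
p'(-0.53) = 3.12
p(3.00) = -15.00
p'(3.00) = -11.00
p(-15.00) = -465.00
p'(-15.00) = 61.00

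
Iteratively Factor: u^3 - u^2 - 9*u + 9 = (u - 1)*(u^2 - 9) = (u - 1)*(u + 3)*(u - 3)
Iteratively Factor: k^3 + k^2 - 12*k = (k + 4)*(k^2 - 3*k) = k*(k + 4)*(k - 3)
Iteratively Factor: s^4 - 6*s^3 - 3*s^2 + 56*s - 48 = (s - 1)*(s^3 - 5*s^2 - 8*s + 48) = (s - 4)*(s - 1)*(s^2 - s - 12) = (s - 4)*(s - 1)*(s + 3)*(s - 4)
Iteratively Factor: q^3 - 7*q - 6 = (q + 1)*(q^2 - q - 6) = (q - 3)*(q + 1)*(q + 2)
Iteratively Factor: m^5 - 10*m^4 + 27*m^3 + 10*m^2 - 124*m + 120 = (m - 2)*(m^4 - 8*m^3 + 11*m^2 + 32*m - 60) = (m - 3)*(m - 2)*(m^3 - 5*m^2 - 4*m + 20) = (m - 5)*(m - 3)*(m - 2)*(m^2 - 4) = (m - 5)*(m - 3)*(m - 2)*(m + 2)*(m - 2)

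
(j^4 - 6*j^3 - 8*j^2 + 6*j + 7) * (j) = j^5 - 6*j^4 - 8*j^3 + 6*j^2 + 7*j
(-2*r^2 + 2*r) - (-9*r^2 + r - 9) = 7*r^2 + r + 9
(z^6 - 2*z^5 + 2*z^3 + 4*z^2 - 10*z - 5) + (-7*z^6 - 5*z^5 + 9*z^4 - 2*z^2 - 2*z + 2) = -6*z^6 - 7*z^5 + 9*z^4 + 2*z^3 + 2*z^2 - 12*z - 3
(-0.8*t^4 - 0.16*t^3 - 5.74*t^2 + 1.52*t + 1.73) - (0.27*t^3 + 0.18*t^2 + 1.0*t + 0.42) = -0.8*t^4 - 0.43*t^3 - 5.92*t^2 + 0.52*t + 1.31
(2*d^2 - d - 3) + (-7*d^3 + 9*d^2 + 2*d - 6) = -7*d^3 + 11*d^2 + d - 9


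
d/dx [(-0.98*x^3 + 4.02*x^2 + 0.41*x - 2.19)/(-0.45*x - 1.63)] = (0.882*x^3 + 2.9832*x^2 - 13.1052*x - 1.6538)/(0.2025*x^2 + 1.467*x + 2.6569)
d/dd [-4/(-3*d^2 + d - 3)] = 4*(1 - 6*d)/(3*d^2 - d + 3)^2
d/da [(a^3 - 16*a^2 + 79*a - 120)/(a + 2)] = 2*(a^3 - 5*a^2 - 32*a + 139)/(a^2 + 4*a + 4)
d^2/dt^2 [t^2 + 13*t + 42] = 2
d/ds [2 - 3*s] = -3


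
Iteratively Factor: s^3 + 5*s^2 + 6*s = (s)*(s^2 + 5*s + 6) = s*(s + 2)*(s + 3)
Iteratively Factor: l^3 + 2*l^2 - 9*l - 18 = (l - 3)*(l^2 + 5*l + 6) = (l - 3)*(l + 3)*(l + 2)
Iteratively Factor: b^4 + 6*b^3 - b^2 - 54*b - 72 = (b + 4)*(b^3 + 2*b^2 - 9*b - 18) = (b + 2)*(b + 4)*(b^2 - 9) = (b + 2)*(b + 3)*(b + 4)*(b - 3)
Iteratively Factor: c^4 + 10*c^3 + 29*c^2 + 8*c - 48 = (c - 1)*(c^3 + 11*c^2 + 40*c + 48) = (c - 1)*(c + 3)*(c^2 + 8*c + 16) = (c - 1)*(c + 3)*(c + 4)*(c + 4)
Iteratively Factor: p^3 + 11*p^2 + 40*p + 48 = (p + 3)*(p^2 + 8*p + 16) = (p + 3)*(p + 4)*(p + 4)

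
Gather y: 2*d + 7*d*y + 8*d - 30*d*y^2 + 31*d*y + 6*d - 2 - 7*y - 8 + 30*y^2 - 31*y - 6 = 16*d + y^2*(30 - 30*d) + y*(38*d - 38) - 16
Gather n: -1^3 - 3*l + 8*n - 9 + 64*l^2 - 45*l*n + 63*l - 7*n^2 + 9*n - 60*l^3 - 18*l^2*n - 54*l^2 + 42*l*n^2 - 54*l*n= -60*l^3 + 10*l^2 + 60*l + n^2*(42*l - 7) + n*(-18*l^2 - 99*l + 17) - 10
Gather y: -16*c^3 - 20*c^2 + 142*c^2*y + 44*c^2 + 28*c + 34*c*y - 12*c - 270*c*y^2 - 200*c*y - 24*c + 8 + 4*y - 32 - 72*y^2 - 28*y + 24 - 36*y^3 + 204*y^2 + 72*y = -16*c^3 + 24*c^2 - 8*c - 36*y^3 + y^2*(132 - 270*c) + y*(142*c^2 - 166*c + 48)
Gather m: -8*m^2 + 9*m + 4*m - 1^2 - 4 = -8*m^2 + 13*m - 5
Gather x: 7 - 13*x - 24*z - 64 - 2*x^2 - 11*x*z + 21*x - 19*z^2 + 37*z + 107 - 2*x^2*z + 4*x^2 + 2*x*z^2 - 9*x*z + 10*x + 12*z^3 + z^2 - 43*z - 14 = x^2*(2 - 2*z) + x*(2*z^2 - 20*z + 18) + 12*z^3 - 18*z^2 - 30*z + 36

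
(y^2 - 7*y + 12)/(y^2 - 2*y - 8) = (y - 3)/(y + 2)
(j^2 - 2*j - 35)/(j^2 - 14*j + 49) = (j + 5)/(j - 7)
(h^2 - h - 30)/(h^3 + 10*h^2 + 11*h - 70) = (h - 6)/(h^2 + 5*h - 14)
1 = 1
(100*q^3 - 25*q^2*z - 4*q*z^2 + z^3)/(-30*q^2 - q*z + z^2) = (20*q^2 - 9*q*z + z^2)/(-6*q + z)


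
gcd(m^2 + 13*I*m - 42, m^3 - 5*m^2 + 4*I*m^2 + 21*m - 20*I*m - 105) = m + 7*I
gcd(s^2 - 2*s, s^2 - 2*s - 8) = 1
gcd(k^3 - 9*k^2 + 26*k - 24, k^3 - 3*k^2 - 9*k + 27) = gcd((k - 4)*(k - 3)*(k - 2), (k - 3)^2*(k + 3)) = k - 3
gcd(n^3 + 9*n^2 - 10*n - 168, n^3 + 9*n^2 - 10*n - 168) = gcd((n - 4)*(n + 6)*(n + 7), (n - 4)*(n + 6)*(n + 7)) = n^3 + 9*n^2 - 10*n - 168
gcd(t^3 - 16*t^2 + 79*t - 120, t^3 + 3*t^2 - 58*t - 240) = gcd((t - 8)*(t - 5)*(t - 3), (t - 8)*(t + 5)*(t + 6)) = t - 8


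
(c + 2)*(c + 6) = c^2 + 8*c + 12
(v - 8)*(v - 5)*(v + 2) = v^3 - 11*v^2 + 14*v + 80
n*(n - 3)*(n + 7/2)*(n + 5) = n^4 + 11*n^3/2 - 8*n^2 - 105*n/2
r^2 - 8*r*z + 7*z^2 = (r - 7*z)*(r - z)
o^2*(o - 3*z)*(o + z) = o^4 - 2*o^3*z - 3*o^2*z^2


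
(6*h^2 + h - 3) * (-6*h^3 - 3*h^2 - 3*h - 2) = -36*h^5 - 24*h^4 - 3*h^3 - 6*h^2 + 7*h + 6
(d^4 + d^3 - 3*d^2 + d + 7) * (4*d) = 4*d^5 + 4*d^4 - 12*d^3 + 4*d^2 + 28*d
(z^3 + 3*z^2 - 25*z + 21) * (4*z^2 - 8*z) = 4*z^5 + 4*z^4 - 124*z^3 + 284*z^2 - 168*z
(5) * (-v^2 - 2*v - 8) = -5*v^2 - 10*v - 40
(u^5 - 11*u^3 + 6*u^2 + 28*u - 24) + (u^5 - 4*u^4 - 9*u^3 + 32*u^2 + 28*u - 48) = 2*u^5 - 4*u^4 - 20*u^3 + 38*u^2 + 56*u - 72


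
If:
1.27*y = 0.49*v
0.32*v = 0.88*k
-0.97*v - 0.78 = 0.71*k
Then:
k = -0.23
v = -0.64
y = -0.25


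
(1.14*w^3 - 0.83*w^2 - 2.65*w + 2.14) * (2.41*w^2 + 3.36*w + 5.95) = 2.7474*w^5 + 1.8301*w^4 - 2.3923*w^3 - 8.6851*w^2 - 8.5771*w + 12.733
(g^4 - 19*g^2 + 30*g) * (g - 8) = g^5 - 8*g^4 - 19*g^3 + 182*g^2 - 240*g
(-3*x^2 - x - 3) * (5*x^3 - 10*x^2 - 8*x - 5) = -15*x^5 + 25*x^4 + 19*x^3 + 53*x^2 + 29*x + 15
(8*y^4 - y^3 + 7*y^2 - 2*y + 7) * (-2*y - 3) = -16*y^5 - 22*y^4 - 11*y^3 - 17*y^2 - 8*y - 21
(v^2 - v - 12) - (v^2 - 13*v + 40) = 12*v - 52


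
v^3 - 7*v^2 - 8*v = v*(v - 8)*(v + 1)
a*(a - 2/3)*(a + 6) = a^3 + 16*a^2/3 - 4*a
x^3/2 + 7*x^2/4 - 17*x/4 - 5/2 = (x/2 + 1/4)*(x - 2)*(x + 5)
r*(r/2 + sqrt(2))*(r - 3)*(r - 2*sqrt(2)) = r^4/2 - 3*r^3/2 - 4*r^2 + 12*r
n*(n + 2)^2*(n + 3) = n^4 + 7*n^3 + 16*n^2 + 12*n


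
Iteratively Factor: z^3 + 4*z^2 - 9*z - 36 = (z + 3)*(z^2 + z - 12) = (z + 3)*(z + 4)*(z - 3)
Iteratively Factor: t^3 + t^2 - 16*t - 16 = (t - 4)*(t^2 + 5*t + 4) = (t - 4)*(t + 4)*(t + 1)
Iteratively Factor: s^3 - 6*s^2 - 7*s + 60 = (s - 5)*(s^2 - s - 12) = (s - 5)*(s - 4)*(s + 3)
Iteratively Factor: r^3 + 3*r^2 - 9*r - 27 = (r - 3)*(r^2 + 6*r + 9) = (r - 3)*(r + 3)*(r + 3)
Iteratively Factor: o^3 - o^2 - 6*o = (o)*(o^2 - o - 6) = o*(o + 2)*(o - 3)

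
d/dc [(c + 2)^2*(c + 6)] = (c + 2)*(3*c + 14)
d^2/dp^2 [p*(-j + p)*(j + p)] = 6*p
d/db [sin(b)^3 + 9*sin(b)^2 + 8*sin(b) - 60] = (3*sin(b)^2 + 18*sin(b) + 8)*cos(b)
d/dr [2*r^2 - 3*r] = 4*r - 3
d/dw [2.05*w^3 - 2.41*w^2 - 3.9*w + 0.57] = 6.15*w^2 - 4.82*w - 3.9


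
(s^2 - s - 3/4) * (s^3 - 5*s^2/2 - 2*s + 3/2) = s^5 - 7*s^4/2 - s^3/4 + 43*s^2/8 - 9/8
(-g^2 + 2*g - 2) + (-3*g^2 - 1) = -4*g^2 + 2*g - 3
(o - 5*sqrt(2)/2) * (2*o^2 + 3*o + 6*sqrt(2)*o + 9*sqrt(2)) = 2*o^3 + sqrt(2)*o^2 + 3*o^2 - 30*o + 3*sqrt(2)*o/2 - 45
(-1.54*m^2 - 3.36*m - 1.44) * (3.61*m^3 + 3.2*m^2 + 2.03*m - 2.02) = -5.5594*m^5 - 17.0576*m^4 - 19.0766*m^3 - 8.318*m^2 + 3.864*m + 2.9088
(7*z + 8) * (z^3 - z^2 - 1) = 7*z^4 + z^3 - 8*z^2 - 7*z - 8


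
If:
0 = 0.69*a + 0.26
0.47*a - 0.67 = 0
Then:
No Solution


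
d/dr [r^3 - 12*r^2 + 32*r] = 3*r^2 - 24*r + 32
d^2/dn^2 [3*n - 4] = 0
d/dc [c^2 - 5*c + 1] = 2*c - 5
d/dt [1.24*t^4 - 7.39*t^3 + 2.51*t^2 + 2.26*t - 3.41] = 4.96*t^3 - 22.17*t^2 + 5.02*t + 2.26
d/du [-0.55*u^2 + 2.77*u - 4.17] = 2.77 - 1.1*u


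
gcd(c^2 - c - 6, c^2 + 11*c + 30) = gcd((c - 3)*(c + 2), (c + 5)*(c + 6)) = 1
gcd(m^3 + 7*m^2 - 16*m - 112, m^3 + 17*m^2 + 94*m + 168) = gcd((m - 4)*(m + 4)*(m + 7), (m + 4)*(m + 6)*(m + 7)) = m^2 + 11*m + 28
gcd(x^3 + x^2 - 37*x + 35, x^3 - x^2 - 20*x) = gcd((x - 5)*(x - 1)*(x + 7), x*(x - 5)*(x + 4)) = x - 5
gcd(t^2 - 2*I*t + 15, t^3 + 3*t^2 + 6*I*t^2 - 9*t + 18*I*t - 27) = t + 3*I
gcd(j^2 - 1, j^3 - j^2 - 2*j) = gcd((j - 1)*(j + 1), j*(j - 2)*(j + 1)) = j + 1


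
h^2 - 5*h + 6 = (h - 3)*(h - 2)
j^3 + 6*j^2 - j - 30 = (j - 2)*(j + 3)*(j + 5)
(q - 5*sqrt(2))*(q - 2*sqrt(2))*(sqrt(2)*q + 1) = sqrt(2)*q^3 - 13*q^2 + 13*sqrt(2)*q + 20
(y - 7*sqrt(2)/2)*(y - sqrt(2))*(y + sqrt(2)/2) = y^3 - 4*sqrt(2)*y^2 + 5*y/2 + 7*sqrt(2)/2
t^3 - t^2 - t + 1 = (t - 1)^2*(t + 1)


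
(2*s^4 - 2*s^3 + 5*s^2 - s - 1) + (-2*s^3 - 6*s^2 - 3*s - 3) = 2*s^4 - 4*s^3 - s^2 - 4*s - 4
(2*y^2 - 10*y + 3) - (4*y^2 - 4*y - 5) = -2*y^2 - 6*y + 8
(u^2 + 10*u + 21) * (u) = u^3 + 10*u^2 + 21*u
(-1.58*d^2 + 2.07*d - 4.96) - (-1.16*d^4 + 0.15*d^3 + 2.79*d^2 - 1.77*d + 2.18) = 1.16*d^4 - 0.15*d^3 - 4.37*d^2 + 3.84*d - 7.14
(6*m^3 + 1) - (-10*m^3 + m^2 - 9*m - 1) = 16*m^3 - m^2 + 9*m + 2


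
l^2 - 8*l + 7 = (l - 7)*(l - 1)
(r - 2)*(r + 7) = r^2 + 5*r - 14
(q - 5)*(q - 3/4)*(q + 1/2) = q^3 - 21*q^2/4 + 7*q/8 + 15/8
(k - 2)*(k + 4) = k^2 + 2*k - 8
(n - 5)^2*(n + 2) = n^3 - 8*n^2 + 5*n + 50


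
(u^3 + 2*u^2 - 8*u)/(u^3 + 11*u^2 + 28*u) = (u - 2)/(u + 7)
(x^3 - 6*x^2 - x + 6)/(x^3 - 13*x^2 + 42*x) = (x^2 - 1)/(x*(x - 7))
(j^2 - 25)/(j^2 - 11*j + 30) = (j + 5)/(j - 6)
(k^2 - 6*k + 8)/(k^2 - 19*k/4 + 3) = 4*(k - 2)/(4*k - 3)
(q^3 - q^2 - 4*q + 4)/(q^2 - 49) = (q^3 - q^2 - 4*q + 4)/(q^2 - 49)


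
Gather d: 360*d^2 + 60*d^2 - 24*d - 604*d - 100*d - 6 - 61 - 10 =420*d^2 - 728*d - 77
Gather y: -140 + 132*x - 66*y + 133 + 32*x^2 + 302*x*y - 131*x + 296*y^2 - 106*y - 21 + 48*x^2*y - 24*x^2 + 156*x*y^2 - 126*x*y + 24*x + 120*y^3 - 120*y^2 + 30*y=8*x^2 + 25*x + 120*y^3 + y^2*(156*x + 176) + y*(48*x^2 + 176*x - 142) - 28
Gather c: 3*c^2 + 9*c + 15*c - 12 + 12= 3*c^2 + 24*c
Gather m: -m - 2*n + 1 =-m - 2*n + 1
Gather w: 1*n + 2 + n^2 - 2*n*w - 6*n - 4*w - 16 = n^2 - 5*n + w*(-2*n - 4) - 14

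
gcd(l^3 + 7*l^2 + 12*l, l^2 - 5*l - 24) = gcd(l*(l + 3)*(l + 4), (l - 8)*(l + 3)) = l + 3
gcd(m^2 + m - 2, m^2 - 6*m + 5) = m - 1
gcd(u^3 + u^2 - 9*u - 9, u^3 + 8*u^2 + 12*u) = 1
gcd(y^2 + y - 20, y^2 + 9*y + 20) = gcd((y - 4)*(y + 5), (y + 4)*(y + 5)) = y + 5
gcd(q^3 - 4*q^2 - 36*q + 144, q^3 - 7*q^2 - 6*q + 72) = q^2 - 10*q + 24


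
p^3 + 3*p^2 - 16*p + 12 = (p - 2)*(p - 1)*(p + 6)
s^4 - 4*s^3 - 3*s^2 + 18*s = s*(s - 3)^2*(s + 2)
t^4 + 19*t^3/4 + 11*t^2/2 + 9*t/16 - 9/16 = (t - 1/4)*(t + 1/2)*(t + 3/2)*(t + 3)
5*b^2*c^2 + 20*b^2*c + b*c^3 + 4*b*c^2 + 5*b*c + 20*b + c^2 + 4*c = (5*b + c)*(c + 4)*(b*c + 1)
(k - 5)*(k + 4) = k^2 - k - 20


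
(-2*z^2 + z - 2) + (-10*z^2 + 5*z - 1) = -12*z^2 + 6*z - 3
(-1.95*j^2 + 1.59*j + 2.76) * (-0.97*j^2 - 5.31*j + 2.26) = 1.8915*j^4 + 8.8122*j^3 - 15.5271*j^2 - 11.0622*j + 6.2376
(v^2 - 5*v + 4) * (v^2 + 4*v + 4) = v^4 - v^3 - 12*v^2 - 4*v + 16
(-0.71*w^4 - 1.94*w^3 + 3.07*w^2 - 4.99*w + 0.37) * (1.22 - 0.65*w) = 0.4615*w^5 + 0.3948*w^4 - 4.3623*w^3 + 6.9889*w^2 - 6.3283*w + 0.4514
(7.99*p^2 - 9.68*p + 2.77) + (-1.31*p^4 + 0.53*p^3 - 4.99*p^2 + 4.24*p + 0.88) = -1.31*p^4 + 0.53*p^3 + 3.0*p^2 - 5.44*p + 3.65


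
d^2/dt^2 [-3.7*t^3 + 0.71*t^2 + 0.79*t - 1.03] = 1.42 - 22.2*t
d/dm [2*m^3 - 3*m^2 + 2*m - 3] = 6*m^2 - 6*m + 2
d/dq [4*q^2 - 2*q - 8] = 8*q - 2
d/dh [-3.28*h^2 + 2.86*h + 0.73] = 2.86 - 6.56*h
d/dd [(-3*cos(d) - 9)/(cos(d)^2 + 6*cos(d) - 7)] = 3*(sin(d)^2 - 6*cos(d) - 26)*sin(d)/(cos(d)^2 + 6*cos(d) - 7)^2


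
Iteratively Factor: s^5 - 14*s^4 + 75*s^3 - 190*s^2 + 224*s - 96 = (s - 4)*(s^4 - 10*s^3 + 35*s^2 - 50*s + 24) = (s - 4)^2*(s^3 - 6*s^2 + 11*s - 6) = (s - 4)^2*(s - 3)*(s^2 - 3*s + 2) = (s - 4)^2*(s - 3)*(s - 2)*(s - 1)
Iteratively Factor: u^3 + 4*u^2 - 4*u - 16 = (u - 2)*(u^2 + 6*u + 8) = (u - 2)*(u + 2)*(u + 4)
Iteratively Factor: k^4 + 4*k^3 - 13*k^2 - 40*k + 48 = (k + 4)*(k^3 - 13*k + 12) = (k - 1)*(k + 4)*(k^2 + k - 12) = (k - 3)*(k - 1)*(k + 4)*(k + 4)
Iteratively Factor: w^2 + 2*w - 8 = (w + 4)*(w - 2)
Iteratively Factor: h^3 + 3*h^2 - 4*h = (h)*(h^2 + 3*h - 4) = h*(h - 1)*(h + 4)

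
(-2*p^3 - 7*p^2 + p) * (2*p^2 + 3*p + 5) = -4*p^5 - 20*p^4 - 29*p^3 - 32*p^2 + 5*p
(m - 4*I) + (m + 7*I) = 2*m + 3*I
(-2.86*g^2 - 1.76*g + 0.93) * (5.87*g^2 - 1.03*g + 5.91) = -16.7882*g^4 - 7.3854*g^3 - 9.6307*g^2 - 11.3595*g + 5.4963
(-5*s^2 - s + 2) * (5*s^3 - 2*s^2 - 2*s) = -25*s^5 + 5*s^4 + 22*s^3 - 2*s^2 - 4*s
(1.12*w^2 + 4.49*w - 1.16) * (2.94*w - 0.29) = 3.2928*w^3 + 12.8758*w^2 - 4.7125*w + 0.3364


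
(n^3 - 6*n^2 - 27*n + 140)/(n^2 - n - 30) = (n^2 - 11*n + 28)/(n - 6)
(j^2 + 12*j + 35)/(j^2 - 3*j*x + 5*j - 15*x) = (-j - 7)/(-j + 3*x)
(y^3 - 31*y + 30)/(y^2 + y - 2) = (y^2 + y - 30)/(y + 2)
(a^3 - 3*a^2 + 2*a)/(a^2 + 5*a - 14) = a*(a - 1)/(a + 7)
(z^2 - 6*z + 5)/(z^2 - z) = (z - 5)/z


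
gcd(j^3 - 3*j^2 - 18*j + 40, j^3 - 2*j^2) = j - 2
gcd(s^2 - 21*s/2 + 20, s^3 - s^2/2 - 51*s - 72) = s - 8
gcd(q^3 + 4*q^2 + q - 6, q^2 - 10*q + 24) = 1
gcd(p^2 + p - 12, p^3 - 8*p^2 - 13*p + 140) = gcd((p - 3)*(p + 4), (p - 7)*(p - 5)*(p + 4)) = p + 4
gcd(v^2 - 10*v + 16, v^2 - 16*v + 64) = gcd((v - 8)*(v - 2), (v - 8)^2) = v - 8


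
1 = 1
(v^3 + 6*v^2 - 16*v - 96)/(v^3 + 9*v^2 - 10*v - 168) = (v + 4)/(v + 7)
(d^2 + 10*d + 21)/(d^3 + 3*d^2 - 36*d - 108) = (d + 7)/(d^2 - 36)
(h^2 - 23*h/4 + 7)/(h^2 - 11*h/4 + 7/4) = (h - 4)/(h - 1)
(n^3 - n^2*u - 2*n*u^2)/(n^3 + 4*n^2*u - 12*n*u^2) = (n + u)/(n + 6*u)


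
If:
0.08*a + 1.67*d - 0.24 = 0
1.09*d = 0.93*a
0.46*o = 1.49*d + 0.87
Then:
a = 0.16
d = 0.14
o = 2.33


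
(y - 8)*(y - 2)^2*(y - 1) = y^4 - 13*y^3 + 48*y^2 - 68*y + 32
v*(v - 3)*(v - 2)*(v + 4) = v^4 - v^3 - 14*v^2 + 24*v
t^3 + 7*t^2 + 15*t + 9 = (t + 1)*(t + 3)^2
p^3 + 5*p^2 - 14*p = p*(p - 2)*(p + 7)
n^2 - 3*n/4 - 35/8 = (n - 5/2)*(n + 7/4)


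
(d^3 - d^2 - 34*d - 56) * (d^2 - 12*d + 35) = d^5 - 13*d^4 + 13*d^3 + 317*d^2 - 518*d - 1960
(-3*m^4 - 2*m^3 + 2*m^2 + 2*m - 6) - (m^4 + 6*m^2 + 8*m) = -4*m^4 - 2*m^3 - 4*m^2 - 6*m - 6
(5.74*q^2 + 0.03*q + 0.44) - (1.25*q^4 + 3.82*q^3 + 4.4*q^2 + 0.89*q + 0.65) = -1.25*q^4 - 3.82*q^3 + 1.34*q^2 - 0.86*q - 0.21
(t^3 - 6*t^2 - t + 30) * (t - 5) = t^4 - 11*t^3 + 29*t^2 + 35*t - 150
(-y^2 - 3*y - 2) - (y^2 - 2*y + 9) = -2*y^2 - y - 11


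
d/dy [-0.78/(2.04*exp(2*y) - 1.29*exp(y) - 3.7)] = (3.1824*exp(y) - 1.0062)*exp(y)/(-2.04*exp(2*y) + 1.29*exp(y) + 3.7)^2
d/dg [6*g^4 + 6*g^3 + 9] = g^2*(24*g + 18)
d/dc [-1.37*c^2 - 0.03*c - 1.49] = -2.74*c - 0.03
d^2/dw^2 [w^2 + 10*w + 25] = 2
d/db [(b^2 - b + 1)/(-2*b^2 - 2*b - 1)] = (-4*b^2 + 2*b + 3)/(4*b^4 + 8*b^3 + 8*b^2 + 4*b + 1)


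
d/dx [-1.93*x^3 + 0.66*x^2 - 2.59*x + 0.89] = -5.79*x^2 + 1.32*x - 2.59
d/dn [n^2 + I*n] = 2*n + I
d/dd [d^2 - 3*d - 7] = 2*d - 3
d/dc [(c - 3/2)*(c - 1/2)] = 2*c - 2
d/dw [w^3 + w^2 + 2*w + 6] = 3*w^2 + 2*w + 2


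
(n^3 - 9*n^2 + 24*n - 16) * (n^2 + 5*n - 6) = n^5 - 4*n^4 - 27*n^3 + 158*n^2 - 224*n + 96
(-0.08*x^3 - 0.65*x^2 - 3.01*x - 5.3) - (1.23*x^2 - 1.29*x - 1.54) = -0.08*x^3 - 1.88*x^2 - 1.72*x - 3.76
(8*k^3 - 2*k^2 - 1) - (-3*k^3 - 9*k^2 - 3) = 11*k^3 + 7*k^2 + 2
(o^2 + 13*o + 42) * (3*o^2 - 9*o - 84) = 3*o^4 + 30*o^3 - 75*o^2 - 1470*o - 3528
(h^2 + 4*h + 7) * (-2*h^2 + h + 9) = -2*h^4 - 7*h^3 - h^2 + 43*h + 63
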